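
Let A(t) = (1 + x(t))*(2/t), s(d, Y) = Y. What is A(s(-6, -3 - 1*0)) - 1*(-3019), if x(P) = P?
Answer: 9061/3 ≈ 3020.3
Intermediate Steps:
A(t) = 2*(1 + t)/t (A(t) = (1 + t)*(2/t) = 2*(1 + t)/t)
A(s(-6, -3 - 1*0)) - 1*(-3019) = (2 + 2/(-3 - 1*0)) - 1*(-3019) = (2 + 2/(-3 + 0)) + 3019 = (2 + 2/(-3)) + 3019 = (2 + 2*(-⅓)) + 3019 = (2 - ⅔) + 3019 = 4/3 + 3019 = 9061/3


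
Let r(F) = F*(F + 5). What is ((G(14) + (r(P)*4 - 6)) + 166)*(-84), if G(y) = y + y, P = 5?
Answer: -32592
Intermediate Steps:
r(F) = F*(5 + F)
G(y) = 2*y
((G(14) + (r(P)*4 - 6)) + 166)*(-84) = ((2*14 + ((5*(5 + 5))*4 - 6)) + 166)*(-84) = ((28 + ((5*10)*4 - 6)) + 166)*(-84) = ((28 + (50*4 - 6)) + 166)*(-84) = ((28 + (200 - 6)) + 166)*(-84) = ((28 + 194) + 166)*(-84) = (222 + 166)*(-84) = 388*(-84) = -32592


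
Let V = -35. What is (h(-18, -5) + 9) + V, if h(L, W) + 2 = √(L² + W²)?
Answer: -28 + √349 ≈ -9.3185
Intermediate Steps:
h(L, W) = -2 + √(L² + W²)
(h(-18, -5) + 9) + V = ((-2 + √((-18)² + (-5)²)) + 9) - 35 = ((-2 + √(324 + 25)) + 9) - 35 = ((-2 + √349) + 9) - 35 = (7 + √349) - 35 = -28 + √349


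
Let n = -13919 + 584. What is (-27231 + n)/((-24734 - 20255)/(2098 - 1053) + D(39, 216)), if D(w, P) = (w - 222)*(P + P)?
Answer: 42391470/82658509 ≈ 0.51285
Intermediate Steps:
D(w, P) = 2*P*(-222 + w) (D(w, P) = (-222 + w)*(2*P) = 2*P*(-222 + w))
n = -13335
(-27231 + n)/((-24734 - 20255)/(2098 - 1053) + D(39, 216)) = (-27231 - 13335)/((-24734 - 20255)/(2098 - 1053) + 2*216*(-222 + 39)) = -40566/(-44989/1045 + 2*216*(-183)) = -40566/(-44989*1/1045 - 79056) = -40566/(-44989/1045 - 79056) = -40566/(-82658509/1045) = -40566*(-1045/82658509) = 42391470/82658509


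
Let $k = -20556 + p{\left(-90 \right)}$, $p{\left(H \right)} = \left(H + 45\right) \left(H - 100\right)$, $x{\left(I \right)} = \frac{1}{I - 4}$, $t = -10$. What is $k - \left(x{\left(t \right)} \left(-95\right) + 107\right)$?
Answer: $- \frac{169677}{14} \approx -12120.0$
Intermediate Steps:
$x{\left(I \right)} = \frac{1}{-4 + I}$
$p{\left(H \right)} = \left(-100 + H\right) \left(45 + H\right)$ ($p{\left(H \right)} = \left(45 + H\right) \left(-100 + H\right) = \left(-100 + H\right) \left(45 + H\right)$)
$k = -12006$ ($k = -20556 - \left(-450 - 8100\right) = -20556 + \left(-4500 + 8100 + 4950\right) = -20556 + 8550 = -12006$)
$k - \left(x{\left(t \right)} \left(-95\right) + 107\right) = -12006 - \left(\frac{1}{-4 - 10} \left(-95\right) + 107\right) = -12006 - \left(\frac{1}{-14} \left(-95\right) + 107\right) = -12006 - \left(\left(- \frac{1}{14}\right) \left(-95\right) + 107\right) = -12006 - \left(\frac{95}{14} + 107\right) = -12006 - \frac{1593}{14} = - \frac{169677}{14}$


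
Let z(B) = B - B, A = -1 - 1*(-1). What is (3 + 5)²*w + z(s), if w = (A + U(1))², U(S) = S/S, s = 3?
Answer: 64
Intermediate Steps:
U(S) = 1
A = 0 (A = -1 + 1 = 0)
z(B) = 0
w = 1 (w = (0 + 1)² = 1² = 1)
(3 + 5)²*w + z(s) = (3 + 5)²*1 + 0 = 8²*1 + 0 = 64*1 + 0 = 64 + 0 = 64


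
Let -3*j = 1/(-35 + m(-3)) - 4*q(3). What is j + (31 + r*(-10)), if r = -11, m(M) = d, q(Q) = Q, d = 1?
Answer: 14791/102 ≈ 145.01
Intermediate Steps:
m(M) = 1
j = 409/102 (j = -(1/(-35 + 1) - 4*3)/3 = -(1/(-34) - 12)/3 = -(-1/34 - 12)/3 = -⅓*(-409/34) = 409/102 ≈ 4.0098)
j + (31 + r*(-10)) = 409/102 + (31 - 11*(-10)) = 409/102 + (31 + 110) = 409/102 + 141 = 14791/102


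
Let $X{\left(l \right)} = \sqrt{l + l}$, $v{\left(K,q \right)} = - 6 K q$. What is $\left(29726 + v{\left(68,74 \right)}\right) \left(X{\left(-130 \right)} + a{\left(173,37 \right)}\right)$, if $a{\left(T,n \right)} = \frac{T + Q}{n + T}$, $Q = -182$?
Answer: $\frac{699}{35} - 932 i \sqrt{65} \approx 19.971 - 7514.0 i$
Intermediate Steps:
$a{\left(T,n \right)} = \frac{-182 + T}{T + n}$ ($a{\left(T,n \right)} = \frac{T - 182}{n + T} = \frac{-182 + T}{T + n}$)
$v{\left(K,q \right)} = - 6 K q$
$X{\left(l \right)} = \sqrt{2} \sqrt{l}$ ($X{\left(l \right)} = \sqrt{2 l} = \sqrt{2} \sqrt{l}$)
$\left(29726 + v{\left(68,74 \right)}\right) \left(X{\left(-130 \right)} + a{\left(173,37 \right)}\right) = \left(29726 - 408 \cdot 74\right) \left(\sqrt{2} \sqrt{-130} + \frac{-182 + 173}{173 + 37}\right) = \left(29726 - 30192\right) \left(\sqrt{2} i \sqrt{130} + \frac{1}{210} \left(-9\right)\right) = - 466 \left(2 i \sqrt{65} + \frac{1}{210} \left(-9\right)\right) = - 466 \left(2 i \sqrt{65} - \frac{3}{70}\right) = - 466 \left(- \frac{3}{70} + 2 i \sqrt{65}\right) = \frac{699}{35} - 932 i \sqrt{65}$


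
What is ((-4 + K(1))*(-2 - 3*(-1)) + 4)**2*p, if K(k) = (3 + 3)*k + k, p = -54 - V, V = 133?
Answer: -9163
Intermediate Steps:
p = -187 (p = -54 - 1*133 = -54 - 133 = -187)
K(k) = 7*k (K(k) = 6*k + k = 7*k)
((-4 + K(1))*(-2 - 3*(-1)) + 4)**2*p = ((-4 + 7*1)*(-2 - 3*(-1)) + 4)**2*(-187) = ((-4 + 7)*(-2 + 3) + 4)**2*(-187) = (3*1 + 4)**2*(-187) = (3 + 4)**2*(-187) = 7**2*(-187) = 49*(-187) = -9163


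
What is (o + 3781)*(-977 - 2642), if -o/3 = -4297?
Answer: -60335968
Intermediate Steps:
o = 12891 (o = -3*(-4297) = 12891)
(o + 3781)*(-977 - 2642) = (12891 + 3781)*(-977 - 2642) = 16672*(-3619) = -60335968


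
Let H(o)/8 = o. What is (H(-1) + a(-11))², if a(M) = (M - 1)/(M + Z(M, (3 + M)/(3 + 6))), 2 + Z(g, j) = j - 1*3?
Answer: 76729/1444 ≈ 53.136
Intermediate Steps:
H(o) = 8*o
Z(g, j) = -5 + j (Z(g, j) = -2 + (j - 1*3) = -2 + (j - 3) = -2 + (-3 + j) = -5 + j)
a(M) = (-1 + M)/(-14/3 + 10*M/9) (a(M) = (M - 1)/(M + (-5 + (3 + M)/(3 + 6))) = (-1 + M)/(M + (-5 + (3 + M)/9)) = (-1 + M)/(M + (-5 + (3 + M)*(⅑))) = (-1 + M)/(M + (-5 + (⅓ + M/9))) = (-1 + M)/(M + (-14/3 + M/9)) = (-1 + M)/(-14/3 + 10*M/9))
(H(-1) + a(-11))² = (8*(-1) + 9*(-1 - 11)/(2*(-21 + 5*(-11))))² = (-8 + (9/2)*(-12)/(-21 - 55))² = (-8 + (9/2)*(-12)/(-76))² = (-8 + (9/2)*(-1/76)*(-12))² = (-8 + 27/38)² = (-277/38)² = 76729/1444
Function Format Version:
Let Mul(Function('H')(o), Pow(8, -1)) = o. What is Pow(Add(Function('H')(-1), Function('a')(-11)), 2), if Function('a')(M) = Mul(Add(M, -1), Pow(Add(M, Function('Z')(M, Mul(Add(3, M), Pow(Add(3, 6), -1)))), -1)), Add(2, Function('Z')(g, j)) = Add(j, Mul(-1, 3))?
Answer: Rational(76729, 1444) ≈ 53.136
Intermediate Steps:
Function('H')(o) = Mul(8, o)
Function('Z')(g, j) = Add(-5, j) (Function('Z')(g, j) = Add(-2, Add(j, Mul(-1, 3))) = Add(-2, Add(j, -3)) = Add(-2, Add(-3, j)) = Add(-5, j))
Function('a')(M) = Mul(Pow(Add(Rational(-14, 3), Mul(Rational(10, 9), M)), -1), Add(-1, M)) (Function('a')(M) = Mul(Add(M, -1), Pow(Add(M, Add(-5, Mul(Add(3, M), Pow(Add(3, 6), -1)))), -1)) = Mul(Add(-1, M), Pow(Add(M, Add(-5, Mul(Add(3, M), Pow(9, -1)))), -1)) = Mul(Add(-1, M), Pow(Add(M, Add(-5, Mul(Add(3, M), Rational(1, 9)))), -1)) = Mul(Add(-1, M), Pow(Add(M, Add(-5, Add(Rational(1, 3), Mul(Rational(1, 9), M)))), -1)) = Mul(Add(-1, M), Pow(Add(M, Add(Rational(-14, 3), Mul(Rational(1, 9), M))), -1)) = Mul(Add(-1, M), Pow(Add(Rational(-14, 3), Mul(Rational(10, 9), M)), -1)) = Mul(Pow(Add(Rational(-14, 3), Mul(Rational(10, 9), M)), -1), Add(-1, M)))
Pow(Add(Function('H')(-1), Function('a')(-11)), 2) = Pow(Add(Mul(8, -1), Mul(Rational(9, 2), Pow(Add(-21, Mul(5, -11)), -1), Add(-1, -11))), 2) = Pow(Add(-8, Mul(Rational(9, 2), Pow(Add(-21, -55), -1), -12)), 2) = Pow(Add(-8, Mul(Rational(9, 2), Pow(-76, -1), -12)), 2) = Pow(Add(-8, Mul(Rational(9, 2), Rational(-1, 76), -12)), 2) = Pow(Add(-8, Rational(27, 38)), 2) = Pow(Rational(-277, 38), 2) = Rational(76729, 1444)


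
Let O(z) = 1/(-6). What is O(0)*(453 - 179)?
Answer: -137/3 ≈ -45.667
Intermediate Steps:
O(z) = -1/6
O(0)*(453 - 179) = -(453 - 179)/6 = -1/6*274 = -137/3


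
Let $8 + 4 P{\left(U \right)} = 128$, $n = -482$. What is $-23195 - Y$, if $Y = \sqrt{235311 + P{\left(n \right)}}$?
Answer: $-23195 - 3 \sqrt{26149} \approx -23680.0$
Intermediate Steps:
$P{\left(U \right)} = 30$ ($P{\left(U \right)} = -2 + \frac{1}{4} \cdot 128 = -2 + 32 = 30$)
$Y = 3 \sqrt{26149}$ ($Y = \sqrt{235311 + 30} = \sqrt{235341} = 3 \sqrt{26149} \approx 485.12$)
$-23195 - Y = -23195 - 3 \sqrt{26149}$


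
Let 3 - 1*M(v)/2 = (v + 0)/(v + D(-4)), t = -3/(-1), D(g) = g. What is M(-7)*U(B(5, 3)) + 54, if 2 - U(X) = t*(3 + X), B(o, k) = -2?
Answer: 542/11 ≈ 49.273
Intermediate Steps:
t = 3 (t = -3*(-1) = 3)
M(v) = 6 - 2*v/(-4 + v) (M(v) = 6 - 2*(v + 0)/(v - 4) = 6 - 2*v/(-4 + v))
U(X) = -7 - 3*X (U(X) = 2 - 3*(3 + X) = 2 - (9 + 3*X) = 2 + (-9 - 3*X) = -7 - 3*X)
M(-7)*U(B(5, 3)) + 54 = (4*(-6 - 7)/(-4 - 7))*(-7 - 3*(-2)) + 54 = (4*(-13)/(-11))*(-7 + 6) + 54 = (4*(-1/11)*(-13))*(-1) + 54 = (52/11)*(-1) + 54 = -52/11 + 54 = 542/11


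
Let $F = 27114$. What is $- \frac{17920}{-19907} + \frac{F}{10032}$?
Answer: $\frac{119921973}{33284504} \approx 3.6029$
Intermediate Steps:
$- \frac{17920}{-19907} + \frac{F}{10032} = - \frac{17920}{-19907} + \frac{27114}{10032} = \left(-17920\right) \left(- \frac{1}{19907}\right) + 27114 \cdot \frac{1}{10032} = \frac{17920}{19907} + \frac{4519}{1672} = \frac{119921973}{33284504}$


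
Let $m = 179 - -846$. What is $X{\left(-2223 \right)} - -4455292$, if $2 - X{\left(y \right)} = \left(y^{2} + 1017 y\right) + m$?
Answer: $1773331$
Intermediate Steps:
$m = 1025$ ($m = 179 + 846 = 1025$)
$X{\left(y \right)} = -1023 - y^{2} - 1017 y$ ($X{\left(y \right)} = 2 - \left(\left(y^{2} + 1017 y\right) + 1025\right) = 2 - \left(1025 + y^{2} + 1017 y\right) = -1023 - y^{2} - 1017 y$)
$X{\left(-2223 \right)} - -4455292 = \left(-1023 - \left(-2223\right)^{2} - -2260791\right) - -4455292 = \left(-1023 - 4941729 + 2260791\right) + 4455292 = -2681961 + 4455292 = 1773331$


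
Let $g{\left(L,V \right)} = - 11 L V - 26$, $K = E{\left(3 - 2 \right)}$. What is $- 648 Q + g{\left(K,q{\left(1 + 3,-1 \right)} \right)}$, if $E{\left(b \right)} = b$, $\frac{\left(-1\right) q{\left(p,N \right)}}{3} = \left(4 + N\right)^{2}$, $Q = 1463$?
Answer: $-947753$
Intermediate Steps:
$q{\left(p,N \right)} = - 3 \left(4 + N\right)^{2}$
$K = 1$ ($K = 3 - 2 = 1$)
$g{\left(L,V \right)} = -26 - 11 L V$ ($g{\left(L,V \right)} = - 11 L V - 26 = -26 - 11 L V$)
$- 648 Q + g{\left(K,q{\left(1 + 3,-1 \right)} \right)} = \left(-648\right) 1463 - \left(26 + 11 \left(- 3 \left(4 - 1\right)^{2}\right)\right) = -948024 - \left(26 + 11 \left(- 3 \cdot 3^{2}\right)\right) = -948024 - \left(26 + 11 \left(\left(-3\right) 9\right)\right) = -948024 - \left(26 + 11 \left(-27\right)\right) = -948024 + \left(-26 + 297\right) = -948024 + 271 = -947753$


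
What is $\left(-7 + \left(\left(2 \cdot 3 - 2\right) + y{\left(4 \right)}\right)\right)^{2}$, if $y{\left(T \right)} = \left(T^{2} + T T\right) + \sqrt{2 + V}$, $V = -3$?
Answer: $\left(29 + i\right)^{2} \approx 840.0 + 58.0 i$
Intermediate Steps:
$y{\left(T \right)} = i + 2 T^{2}$ ($y{\left(T \right)} = \left(T^{2} + T T\right) + \sqrt{2 - 3} = \left(T^{2} + T^{2}\right) + \sqrt{-1} = 2 T^{2} + i = i + 2 T^{2}$)
$\left(-7 + \left(\left(2 \cdot 3 - 2\right) + y{\left(4 \right)}\right)\right)^{2} = \left(-7 + \left(\left(2 \cdot 3 - 2\right) + \left(i + 2 \cdot 4^{2}\right)\right)\right)^{2} = \left(-7 + \left(\left(6 - 2\right) + \left(i + 2 \cdot 16\right)\right)\right)^{2} = \left(-7 + \left(4 + \left(i + 32\right)\right)\right)^{2} = \left(-7 + \left(4 + \left(32 + i\right)\right)\right)^{2} = \left(-7 + \left(36 + i\right)\right)^{2} = \left(29 + i\right)^{2}$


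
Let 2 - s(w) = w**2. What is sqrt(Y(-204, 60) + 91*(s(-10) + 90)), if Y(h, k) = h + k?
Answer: 2*I*sqrt(218) ≈ 29.53*I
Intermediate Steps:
s(w) = 2 - w**2
sqrt(Y(-204, 60) + 91*(s(-10) + 90)) = sqrt((-204 + 60) + 91*((2 - 1*(-10)**2) + 90)) = sqrt(-144 + 91*((2 - 1*100) + 90)) = sqrt(-144 + 91*((2 - 100) + 90)) = sqrt(-144 + 91*(-98 + 90)) = sqrt(-144 + 91*(-8)) = sqrt(-144 - 728) = sqrt(-872) = 2*I*sqrt(218)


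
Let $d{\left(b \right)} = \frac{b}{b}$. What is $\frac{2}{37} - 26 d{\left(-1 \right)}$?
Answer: $- \frac{960}{37} \approx -25.946$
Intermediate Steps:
$d{\left(b \right)} = 1$
$\frac{2}{37} - 26 d{\left(-1 \right)} = \frac{2}{37} - 26 = - \frac{960}{37}$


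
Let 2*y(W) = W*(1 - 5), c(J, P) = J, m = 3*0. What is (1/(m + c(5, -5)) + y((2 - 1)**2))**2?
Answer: 81/25 ≈ 3.2400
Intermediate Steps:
m = 0
y(W) = -2*W (y(W) = (W*(1 - 5))/2 = (W*(-4))/2 = (-4*W)/2 = -2*W)
(1/(m + c(5, -5)) + y((2 - 1)**2))**2 = (1/(0 + 5) - 2*(2 - 1)**2)**2 = (1/5 - 2*1**2)**2 = (1/5 - 2*1)**2 = (1/5 - 2)**2 = (-9/5)**2 = 81/25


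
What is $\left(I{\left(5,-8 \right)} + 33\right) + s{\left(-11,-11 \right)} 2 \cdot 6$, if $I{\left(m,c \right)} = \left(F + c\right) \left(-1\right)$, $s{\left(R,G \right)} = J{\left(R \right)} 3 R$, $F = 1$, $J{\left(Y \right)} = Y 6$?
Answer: $26176$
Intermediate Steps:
$J{\left(Y \right)} = 6 Y$
$s{\left(R,G \right)} = 18 R^{2}$ ($s{\left(R,G \right)} = 6 R 3 R = 18 R R = 18 R^{2}$)
$I{\left(m,c \right)} = -1 - c$ ($I{\left(m,c \right)} = \left(1 + c\right) \left(-1\right) = -1 - c$)
$\left(I{\left(5,-8 \right)} + 33\right) + s{\left(-11,-11 \right)} 2 \cdot 6 = \left(\left(-1 - -8\right) + 33\right) + 18 \left(-11\right)^{2} \cdot 2 \cdot 6 = \left(\left(-1 + 8\right) + 33\right) + 18 \cdot 121 \cdot 12 = \left(7 + 33\right) + 2178 \cdot 12 = 40 + 26136 = 26176$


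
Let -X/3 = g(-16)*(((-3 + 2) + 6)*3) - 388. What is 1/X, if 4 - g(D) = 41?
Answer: 1/2829 ≈ 0.00035348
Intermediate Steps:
g(D) = -37 (g(D) = 4 - 1*41 = 4 - 41 = -37)
X = 2829 (X = -3*(-37*((-3 + 2) + 6)*3 - 388) = -3*(-37*(-1 + 6)*3 - 388) = -3*(-185*3 - 388) = -3*(-37*15 - 388) = -3*(-555 - 388) = -3*(-943) = 2829)
1/X = 1/2829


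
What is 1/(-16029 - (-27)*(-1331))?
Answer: -1/51966 ≈ -1.9243e-5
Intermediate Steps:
1/(-16029 - (-27)*(-1331)) = 1/(-16029 - 1*35937) = 1/(-16029 - 35937) = 1/(-51966) = -1/51966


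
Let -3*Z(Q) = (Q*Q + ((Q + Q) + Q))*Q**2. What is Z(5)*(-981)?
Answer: 327000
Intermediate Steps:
Z(Q) = -Q**2*(Q**2 + 3*Q)/3 (Z(Q) = -(Q*Q + ((Q + Q) + Q))*Q**2/3 = -(Q**2 + (2*Q + Q))*Q**2/3 = -(Q**2 + 3*Q)*Q**2/3 = -Q**2*(Q**2 + 3*Q)/3)
Z(5)*(-981) = ((1/3)*5**3*(-3 - 1*5))*(-981) = ((1/3)*125*(-3 - 5))*(-981) = ((1/3)*125*(-8))*(-981) = -1000/3*(-981) = 327000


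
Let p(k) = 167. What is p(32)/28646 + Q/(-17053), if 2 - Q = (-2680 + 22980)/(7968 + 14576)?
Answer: 7936484487/1376593670684 ≈ 0.0057653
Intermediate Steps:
Q = 6197/5636 (Q = 2 - (-2680 + 22980)/(7968 + 14576) = 2 - 20300/22544 = 2 - 1*5075/5636 = 2 - 5075/5636 = 6197/5636 ≈ 1.0995)
p(32)/28646 + Q/(-17053) = 167/28646 + (6197/5636)/(-17053) = 167*(1/28646) + (6197/5636)*(-1/17053) = 167/28646 - 6197/96110708 = 7936484487/1376593670684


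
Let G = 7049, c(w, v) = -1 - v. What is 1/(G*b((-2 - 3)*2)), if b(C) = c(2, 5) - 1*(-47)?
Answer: 1/289009 ≈ 3.4601e-6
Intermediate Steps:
b(C) = 41 (b(C) = (-1 - 1*5) - 1*(-47) = (-1 - 5) + 47 = -6 + 47 = 41)
1/(G*b((-2 - 3)*2)) = 1/(7049*41) = (1/7049)*(1/41) = 1/289009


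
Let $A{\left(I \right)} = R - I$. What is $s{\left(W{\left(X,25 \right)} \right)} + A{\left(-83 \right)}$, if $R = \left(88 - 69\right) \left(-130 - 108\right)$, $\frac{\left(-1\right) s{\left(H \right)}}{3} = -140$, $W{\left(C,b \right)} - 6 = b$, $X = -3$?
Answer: $-4019$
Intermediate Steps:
$W{\left(C,b \right)} = 6 + b$
$s{\left(H \right)} = 420$ ($s{\left(H \right)} = \left(-3\right) \left(-140\right) = 420$)
$R = -4522$ ($R = 19 \left(-238\right) = -4522$)
$A{\left(I \right)} = -4522 - I$
$s{\left(W{\left(X,25 \right)} \right)} + A{\left(-83 \right)} = 420 - 4439 = -4019$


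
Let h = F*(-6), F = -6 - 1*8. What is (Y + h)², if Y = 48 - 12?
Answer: 14400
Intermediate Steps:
Y = 36
F = -14 (F = -6 - 8 = -14)
h = 84 (h = -14*(-6) = 84)
(Y + h)² = (36 + 84)² = 120² = 14400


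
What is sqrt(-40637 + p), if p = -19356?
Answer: I*sqrt(59993) ≈ 244.93*I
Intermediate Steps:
sqrt(-40637 + p) = sqrt(-40637 - 19356) = sqrt(-59993) = I*sqrt(59993)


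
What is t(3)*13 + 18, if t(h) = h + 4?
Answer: 109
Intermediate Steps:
t(h) = 4 + h
t(3)*13 + 18 = (4 + 3)*13 + 18 = 7*13 + 18 = 91 + 18 = 109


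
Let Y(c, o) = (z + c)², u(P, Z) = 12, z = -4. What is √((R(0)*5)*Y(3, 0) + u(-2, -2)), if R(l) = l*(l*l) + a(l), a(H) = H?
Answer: 2*√3 ≈ 3.4641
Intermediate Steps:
Y(c, o) = (-4 + c)²
R(l) = l + l³ (R(l) = l*(l*l) + l = l*l² + l = l³ + l = l + l³)
√((R(0)*5)*Y(3, 0) + u(-2, -2)) = √(((0 + 0³)*5)*(-4 + 3)² + 12) = √(((0 + 0)*5)*(-1)² + 12) = √((0*5)*1 + 12) = √(0*1 + 12) = √(0 + 12) = √12 = 2*√3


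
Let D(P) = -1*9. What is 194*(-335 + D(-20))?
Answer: -66736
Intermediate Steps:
D(P) = -9
194*(-335 + D(-20)) = 194*(-335 - 9) = 194*(-344) = -66736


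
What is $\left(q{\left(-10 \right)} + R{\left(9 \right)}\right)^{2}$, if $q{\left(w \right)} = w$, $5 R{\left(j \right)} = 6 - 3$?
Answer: $\frac{2209}{25} \approx 88.36$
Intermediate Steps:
$R{\left(j \right)} = \frac{3}{5}$ ($R{\left(j \right)} = \frac{6 - 3}{5} = \frac{1}{5} \cdot 3 = \frac{3}{5}$)
$\left(q{\left(-10 \right)} + R{\left(9 \right)}\right)^{2} = \left(-10 + \frac{3}{5}\right)^{2} = \left(- \frac{47}{5}\right)^{2} = \frac{2209}{25}$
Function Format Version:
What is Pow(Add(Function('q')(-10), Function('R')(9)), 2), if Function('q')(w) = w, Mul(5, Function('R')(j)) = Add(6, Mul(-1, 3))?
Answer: Rational(2209, 25) ≈ 88.360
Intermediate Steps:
Function('R')(j) = Rational(3, 5) (Function('R')(j) = Mul(Rational(1, 5), Add(6, Mul(-1, 3))) = Mul(Rational(1, 5), Add(6, -3)) = Mul(Rational(1, 5), 3) = Rational(3, 5))
Pow(Add(Function('q')(-10), Function('R')(9)), 2) = Pow(Add(-10, Rational(3, 5)), 2) = Pow(Rational(-47, 5), 2) = Rational(2209, 25)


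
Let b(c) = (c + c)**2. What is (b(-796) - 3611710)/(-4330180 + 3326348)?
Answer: 538623/501916 ≈ 1.0731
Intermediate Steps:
b(c) = 4*c**2 (b(c) = (2*c)**2 = 4*c**2)
(b(-796) - 3611710)/(-4330180 + 3326348) = (4*(-796)**2 - 3611710)/(-4330180 + 3326348) = (4*633616 - 3611710)/(-1003832) = (2534464 - 3611710)*(-1/1003832) = -1077246*(-1/1003832) = 538623/501916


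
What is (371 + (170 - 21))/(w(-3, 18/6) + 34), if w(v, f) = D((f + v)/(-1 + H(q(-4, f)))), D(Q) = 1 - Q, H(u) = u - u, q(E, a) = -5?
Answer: 104/7 ≈ 14.857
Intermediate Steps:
H(u) = 0
w(v, f) = 1 + f + v (w(v, f) = 1 - (f + v)/(-1 + 0) = 1 - (f + v)/(-1) = 1 - (f + v)*(-1) = 1 - (-f - v) = 1 + (f + v) = 1 + f + v)
(371 + (170 - 21))/(w(-3, 18/6) + 34) = (371 + (170 - 21))/((1 + 18/6 - 3) + 34) = (371 + 149)/((1 + 18*(⅙) - 3) + 34) = 520/((1 + 3 - 3) + 34) = 520/(1 + 34) = 520/35 = 520*(1/35) = 104/7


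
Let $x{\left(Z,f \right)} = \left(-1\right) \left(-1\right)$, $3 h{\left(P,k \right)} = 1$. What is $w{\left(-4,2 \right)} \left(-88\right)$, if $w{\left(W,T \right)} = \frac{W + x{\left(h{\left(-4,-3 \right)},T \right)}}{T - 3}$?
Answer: $-264$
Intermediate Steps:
$h{\left(P,k \right)} = \frac{1}{3}$ ($h{\left(P,k \right)} = \frac{1}{3} \cdot 1 = \frac{1}{3}$)
$x{\left(Z,f \right)} = 1$
$w{\left(W,T \right)} = \frac{1 + W}{-3 + T}$ ($w{\left(W,T \right)} = \frac{W + 1}{T - 3} = \frac{1 + W}{-3 + T}$)
$w{\left(-4,2 \right)} \left(-88\right) = \frac{1 - 4}{-3 + 2} \left(-88\right) = \frac{1}{-1} \left(-3\right) \left(-88\right) = \left(-1\right) \left(-3\right) \left(-88\right) = 3 \left(-88\right) = -264$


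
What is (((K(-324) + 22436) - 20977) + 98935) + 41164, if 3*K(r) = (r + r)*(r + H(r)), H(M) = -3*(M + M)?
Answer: -208362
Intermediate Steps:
H(M) = -6*M
K(r) = -10*r²/3 (K(r) = ((r + r)*(r - 6*r))/3 = ((2*r)*(-5*r))/3 = (-10*r²)/3 = -10*r²/3)
(((K(-324) + 22436) - 20977) + 98935) + 41164 = (((-10/3*(-324)² + 22436) - 20977) + 98935) + 41164 = (((-10/3*104976 + 22436) - 20977) + 98935) + 41164 = (((-349920 + 22436) - 20977) + 98935) + 41164 = ((-327484 - 20977) + 98935) + 41164 = (-348461 + 98935) + 41164 = -249526 + 41164 = -208362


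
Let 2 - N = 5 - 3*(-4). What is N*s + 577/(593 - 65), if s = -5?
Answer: 40177/528 ≈ 76.093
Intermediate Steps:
N = -15 (N = 2 - (5 - 3*(-4)) = 2 - (5 + 12) = 2 - 1*17 = 2 - 17 = -15)
N*s + 577/(593 - 65) = -15*(-5) + 577/(593 - 65) = 75 + 577/528 = 40177/528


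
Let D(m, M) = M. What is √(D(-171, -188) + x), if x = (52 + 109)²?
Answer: √25733 ≈ 160.42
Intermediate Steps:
x = 25921 (x = 161² = 25921)
√(D(-171, -188) + x) = √(-188 + 25921) = √25733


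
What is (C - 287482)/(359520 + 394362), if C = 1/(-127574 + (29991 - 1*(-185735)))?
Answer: -25342113263/66456206064 ≈ -0.38134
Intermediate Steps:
C = 1/88152 (C = 1/(-127574 + (29991 + 185735)) = 1/(-127574 + 215726) = 1/88152 ≈ 1.1344e-5)
(C - 287482)/(359520 + 394362) = (1/88152 - 287482)/(359520 + 394362) = -25342113263/88152/753882 = -25342113263/88152*1/753882 = -25342113263/66456206064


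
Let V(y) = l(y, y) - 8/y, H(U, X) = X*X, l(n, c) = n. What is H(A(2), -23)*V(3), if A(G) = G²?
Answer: 529/3 ≈ 176.33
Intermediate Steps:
H(U, X) = X²
V(y) = y - 8/y
H(A(2), -23)*V(3) = (-23)²*(3 - 8/3) = 529*(3 - 8*⅓) = 529*(3 - 8/3) = 529*(⅓) = 529/3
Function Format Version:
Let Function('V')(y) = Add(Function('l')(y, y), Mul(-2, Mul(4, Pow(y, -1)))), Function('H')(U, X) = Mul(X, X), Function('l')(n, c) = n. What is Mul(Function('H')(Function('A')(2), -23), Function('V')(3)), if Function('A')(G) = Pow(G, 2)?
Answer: Rational(529, 3) ≈ 176.33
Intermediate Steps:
Function('H')(U, X) = Pow(X, 2)
Function('V')(y) = Add(y, Mul(-8, Pow(y, -1))) (Function('V')(y) = Add(y, Mul(-2, Mul(4, Pow(y, -1)))) = Add(y, Mul(-8, Pow(y, -1))))
Mul(Function('H')(Function('A')(2), -23), Function('V')(3)) = Mul(Pow(-23, 2), Add(3, Mul(-8, Pow(3, -1)))) = Mul(529, Add(3, Mul(-8, Rational(1, 3)))) = Mul(529, Add(3, Rational(-8, 3))) = Mul(529, Rational(1, 3)) = Rational(529, 3)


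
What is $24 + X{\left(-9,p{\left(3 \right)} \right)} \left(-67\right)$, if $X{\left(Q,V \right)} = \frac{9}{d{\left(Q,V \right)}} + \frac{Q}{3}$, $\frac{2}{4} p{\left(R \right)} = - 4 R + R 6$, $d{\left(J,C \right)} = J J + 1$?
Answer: $\frac{17847}{82} \approx 217.65$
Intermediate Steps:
$d{\left(J,C \right)} = 1 + J^{2}$ ($d{\left(J,C \right)} = J^{2} + 1 = 1 + J^{2}$)
$p{\left(R \right)} = 4 R$ ($p{\left(R \right)} = 2 \left(- 4 R + R 6\right) = 2 \left(- 4 R + 6 R\right) = 2 \cdot 2 R = 4 R$)
$X{\left(Q,V \right)} = \frac{9}{1 + Q^{2}} + \frac{Q}{3}$
$24 + X{\left(-9,p{\left(3 \right)} \right)} \left(-67\right) = 24 + \frac{27 - 9 + \left(-9\right)^{3}}{3 \left(1 + \left(-9\right)^{2}\right)} \left(-67\right) = 24 + \frac{27 - 9 - 729}{3 \left(1 + 81\right)} \left(-67\right) = 24 + \frac{1}{3} \cdot \frac{1}{82} \left(-711\right) \left(-67\right) = 24 - - \frac{15879}{82} = 24 + \frac{15879}{82} = \frac{17847}{82}$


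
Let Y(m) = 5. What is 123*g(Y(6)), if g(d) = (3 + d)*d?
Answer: 4920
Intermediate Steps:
g(d) = d*(3 + d)
123*g(Y(6)) = 123*(5*(3 + 5)) = 123*(5*8) = 123*40 = 4920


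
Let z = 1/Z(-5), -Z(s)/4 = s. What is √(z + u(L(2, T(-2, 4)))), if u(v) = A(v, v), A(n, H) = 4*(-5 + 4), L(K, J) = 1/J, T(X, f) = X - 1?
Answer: I*√395/10 ≈ 1.9875*I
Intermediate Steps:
T(X, f) = -1 + X
Z(s) = -4*s
A(n, H) = -4 (A(n, H) = 4*(-1) = -4)
u(v) = -4
z = 1/20 (z = 1/(-4*(-5)) = 1/20 ≈ 0.050000)
√(z + u(L(2, T(-2, 4)))) = √(1/20 - 4) = √(-79/20) = I*√395/10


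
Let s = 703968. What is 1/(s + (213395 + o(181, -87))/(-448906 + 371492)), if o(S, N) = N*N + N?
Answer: 77414/54496757875 ≈ 1.4205e-6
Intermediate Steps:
o(S, N) = N + N² (o(S, N) = N² + N = N + N²)
1/(s + (213395 + o(181, -87))/(-448906 + 371492)) = 1/(703968 + (213395 - 87*(1 - 87))/(-448906 + 371492)) = 1/(703968 + (213395 - 87*(-86))/(-77414)) = 1/(703968 + (213395 + 7482)*(-1/77414)) = 1/(703968 + 220877*(-1/77414)) = 1/(703968 - 220877/77414) = 1/(54496757875/77414) = 77414/54496757875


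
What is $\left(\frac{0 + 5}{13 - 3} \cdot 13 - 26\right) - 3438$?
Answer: $- \frac{6915}{2} \approx -3457.5$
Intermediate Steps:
$\left(\frac{0 + 5}{13 - 3} \cdot 13 - 26\right) - 3438 = \left(\frac{5}{10} \cdot 13 - 26\right) - 3438 = \left(5 \cdot \frac{1}{10} \cdot 13 - 26\right) - 3438 = \left(\frac{1}{2} \cdot 13 - 26\right) - 3438 = \left(\frac{13}{2} - 26\right) - 3438 = - \frac{39}{2} - 3438 = - \frac{6915}{2}$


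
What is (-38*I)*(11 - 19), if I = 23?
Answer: 6992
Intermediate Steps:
(-38*I)*(11 - 19) = (-38*23)*(11 - 19) = -874*(-8) = 6992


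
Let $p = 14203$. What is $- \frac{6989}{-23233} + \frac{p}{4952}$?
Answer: $\frac{364587827}{115049816} \approx 3.169$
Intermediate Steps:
$- \frac{6989}{-23233} + \frac{p}{4952} = - \frac{6989}{-23233} + \frac{14203}{4952} = \left(-6989\right) \left(- \frac{1}{23233}\right) + 14203 \cdot \frac{1}{4952} = \frac{6989}{23233} + \frac{14203}{4952} = \frac{364587827}{115049816}$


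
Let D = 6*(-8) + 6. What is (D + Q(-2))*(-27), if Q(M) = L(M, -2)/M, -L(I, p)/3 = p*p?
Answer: 972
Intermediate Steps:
L(I, p) = -3*p**2 (L(I, p) = -3*p*p = -3*p**2)
Q(M) = -12/M (Q(M) = (-3*(-2)**2)/M = (-3*4)/M = -12/M)
D = -42 (D = -48 + 6 = -42)
(D + Q(-2))*(-27) = (-42 - 12/(-2))*(-27) = (-42 - 12*(-1/2))*(-27) = (-42 + 6)*(-27) = -36*(-27) = 972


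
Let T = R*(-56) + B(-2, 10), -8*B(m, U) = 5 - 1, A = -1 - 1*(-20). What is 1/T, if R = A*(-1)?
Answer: 2/2127 ≈ 0.00094029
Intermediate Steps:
A = 19 (A = -1 + 20 = 19)
B(m, U) = -1/2 (B(m, U) = -(5 - 1)/8 = -1/8*4 = -1/2)
R = -19 (R = 19*(-1) = -19)
T = 2127/2 (T = -19*(-56) - 1/2 = 1064 - 1/2 = 2127/2 ≈ 1063.5)
1/T = 1/(2127/2) = 2/2127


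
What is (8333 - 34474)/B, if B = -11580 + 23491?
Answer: -26141/11911 ≈ -2.1947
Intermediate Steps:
B = 11911
(8333 - 34474)/B = (8333 - 34474)/11911 = -26141*1/11911 = -26141/11911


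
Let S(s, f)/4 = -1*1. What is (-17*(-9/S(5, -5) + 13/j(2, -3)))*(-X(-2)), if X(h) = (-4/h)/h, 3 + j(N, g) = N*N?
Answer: -1037/4 ≈ -259.25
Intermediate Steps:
j(N, g) = -3 + N**2 (j(N, g) = -3 + N*N = -3 + N**2)
X(h) = -4/h**2
S(s, f) = -4 (S(s, f) = 4*(-1*1) = 4*(-1) = -4)
(-17*(-9/S(5, -5) + 13/j(2, -3)))*(-X(-2)) = (-17*(-9/(-4) + 13/(-3 + 2**2)))*(-(-4)/(-2)**2) = (-17*(-9*(-1/4) + 13/(-3 + 4)))*(-(-4)/4) = (-17*(9/4 + 13/1))*(-1*(-1)) = -17*(9/4 + 13*1)*1 = -17*(9/4 + 13)*1 = -17*61/4*1 = -1037/4*1 = -1037/4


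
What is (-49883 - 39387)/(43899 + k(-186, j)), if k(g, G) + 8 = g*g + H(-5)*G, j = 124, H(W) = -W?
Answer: -89270/79107 ≈ -1.1285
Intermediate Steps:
k(g, G) = -8 + g**2 + 5*G (k(g, G) = -8 + (g*g + (-1*(-5))*G) = -8 + (g**2 + 5*G) = -8 + g**2 + 5*G)
(-49883 - 39387)/(43899 + k(-186, j)) = (-49883 - 39387)/(43899 + (-8 + (-186)**2 + 5*124)) = -89270/(43899 + (-8 + 34596 + 620)) = -89270/(43899 + 35208) = -89270/79107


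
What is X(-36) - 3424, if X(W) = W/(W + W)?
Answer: -6847/2 ≈ -3423.5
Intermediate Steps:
X(W) = ½ (X(W) = W/((2*W)) = (1/(2*W))*W = ½)
X(-36) - 3424 = ½ - 3424 = -6847/2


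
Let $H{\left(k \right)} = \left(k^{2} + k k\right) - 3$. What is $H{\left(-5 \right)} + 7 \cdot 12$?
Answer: $131$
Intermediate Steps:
$H{\left(k \right)} = -3 + 2 k^{2}$ ($H{\left(k \right)} = \left(k^{2} + k^{2}\right) - 3 = 2 k^{2} - 3 = -3 + 2 k^{2}$)
$H{\left(-5 \right)} + 7 \cdot 12 = \left(-3 + 2 \left(-5\right)^{2}\right) + 7 \cdot 12 = \left(-3 + 2 \cdot 25\right) + 84 = \left(-3 + 50\right) + 84 = 47 + 84 = 131$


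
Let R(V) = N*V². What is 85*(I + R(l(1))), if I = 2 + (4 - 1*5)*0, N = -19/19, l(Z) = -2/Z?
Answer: -170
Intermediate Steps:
N = -1 (N = -19*1/19 = -1)
R(V) = -V²
I = 2 (I = 2 + (4 - 5)*0 = 2 - 1*0 = 2 + 0 = 2)
85*(I + R(l(1))) = 85*(2 - (-2/1)²) = 85*(2 - (-2*1)²) = 85*(2 - 1*(-2)²) = 85*(2 - 1*4) = 85*(2 - 4) = 85*(-2) = -170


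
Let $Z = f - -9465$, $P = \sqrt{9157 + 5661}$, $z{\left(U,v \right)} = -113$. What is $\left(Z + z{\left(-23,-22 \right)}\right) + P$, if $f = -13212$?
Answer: $-3860 + \sqrt{14818} \approx -3738.3$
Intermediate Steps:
$P = \sqrt{14818} \approx 121.73$
$Z = -3747$ ($Z = -13212 - -9465 = -13212 + 9465 = -3747$)
$\left(Z + z{\left(-23,-22 \right)}\right) + P = \left(-3747 - 113\right) + \sqrt{14818} = -3860 + \sqrt{14818}$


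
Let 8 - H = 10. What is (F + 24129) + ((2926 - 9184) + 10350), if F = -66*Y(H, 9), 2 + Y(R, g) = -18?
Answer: 29541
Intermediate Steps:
H = -2 (H = 8 - 1*10 = 8 - 10 = -2)
Y(R, g) = -20 (Y(R, g) = -2 - 18 = -20)
F = 1320 (F = -66*(-20) = 1320)
(F + 24129) + ((2926 - 9184) + 10350) = (1320 + 24129) + ((2926 - 9184) + 10350) = 25449 + (-6258 + 10350) = 25449 + 4092 = 29541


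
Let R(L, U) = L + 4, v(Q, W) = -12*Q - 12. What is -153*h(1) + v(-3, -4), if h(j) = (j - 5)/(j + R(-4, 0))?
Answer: 636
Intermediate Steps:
v(Q, W) = -12 - 12*Q
R(L, U) = 4 + L
h(j) = (-5 + j)/j (h(j) = (j - 5)/(j + (4 - 4)) = (-5 + j)/(j + 0) = (-5 + j)/j)
-153*h(1) + v(-3, -4) = -153*(-5 + 1)/1 + (-12 - 12*(-3)) = -153*(-4) + (-12 + 36) = -153*(-4) + 24 = 612 + 24 = 636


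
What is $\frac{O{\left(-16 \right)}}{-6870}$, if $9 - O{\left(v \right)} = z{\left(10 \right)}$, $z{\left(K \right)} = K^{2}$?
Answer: $\frac{91}{6870} \approx 0.013246$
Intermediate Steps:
$O{\left(v \right)} = -91$ ($O{\left(v \right)} = 9 - 10^{2} = 9 - 100 = -91$)
$\frac{O{\left(-16 \right)}}{-6870} = - \frac{91}{-6870} = \left(-91\right) \left(- \frac{1}{6870}\right) = \frac{91}{6870}$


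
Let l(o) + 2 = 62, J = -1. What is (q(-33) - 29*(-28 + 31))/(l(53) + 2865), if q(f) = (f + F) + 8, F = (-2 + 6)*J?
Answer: -116/2925 ≈ -0.039658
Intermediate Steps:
F = -4 (F = (-2 + 6)*(-1) = 4*(-1) = -4)
l(o) = 60 (l(o) = -2 + 62 = 60)
q(f) = 4 + f (q(f) = (f - 4) + 8 = (-4 + f) + 8 = 4 + f)
(q(-33) - 29*(-28 + 31))/(l(53) + 2865) = ((4 - 33) - 29*(-28 + 31))/(60 + 2865) = (-29 - 29*3)/2925 = (-29 - 87)*(1/2925) = -116*1/2925 = -116/2925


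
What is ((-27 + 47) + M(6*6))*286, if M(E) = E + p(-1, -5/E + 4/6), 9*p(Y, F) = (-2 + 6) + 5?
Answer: 16302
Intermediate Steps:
p(Y, F) = 1 (p(Y, F) = ((-2 + 6) + 5)/9 = (4 + 5)/9 = (⅑)*9 = 1)
M(E) = 1 + E (M(E) = E + 1 = 1 + E)
((-27 + 47) + M(6*6))*286 = ((-27 + 47) + (1 + 6*6))*286 = (20 + (1 + 36))*286 = (20 + 37)*286 = 57*286 = 16302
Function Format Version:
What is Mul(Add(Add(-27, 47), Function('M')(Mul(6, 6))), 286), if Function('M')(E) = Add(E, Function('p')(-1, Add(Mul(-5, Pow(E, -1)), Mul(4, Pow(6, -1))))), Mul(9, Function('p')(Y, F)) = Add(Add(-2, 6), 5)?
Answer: 16302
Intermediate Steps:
Function('p')(Y, F) = 1 (Function('p')(Y, F) = Mul(Rational(1, 9), Add(Add(-2, 6), 5)) = Mul(Rational(1, 9), Add(4, 5)) = Mul(Rational(1, 9), 9) = 1)
Function('M')(E) = Add(1, E) (Function('M')(E) = Add(E, 1) = Add(1, E))
Mul(Add(Add(-27, 47), Function('M')(Mul(6, 6))), 286) = Mul(Add(Add(-27, 47), Add(1, Mul(6, 6))), 286) = Mul(Add(20, Add(1, 36)), 286) = Mul(Add(20, 37), 286) = Mul(57, 286) = 16302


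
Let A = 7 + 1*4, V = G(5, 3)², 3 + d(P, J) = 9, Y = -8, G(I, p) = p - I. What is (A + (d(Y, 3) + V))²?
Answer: 441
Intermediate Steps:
d(P, J) = 6 (d(P, J) = -3 + 9 = 6)
V = 4 (V = (3 - 1*5)² = (3 - 5)² = (-2)² = 4)
A = 11 (A = 7 + 4 = 11)
(A + (d(Y, 3) + V))² = (11 + (6 + 4))² = (11 + 10)² = 21² = 441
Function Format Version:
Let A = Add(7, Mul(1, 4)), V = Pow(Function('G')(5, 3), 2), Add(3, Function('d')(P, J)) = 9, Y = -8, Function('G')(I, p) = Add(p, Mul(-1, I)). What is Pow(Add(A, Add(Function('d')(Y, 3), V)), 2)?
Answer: 441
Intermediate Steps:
Function('d')(P, J) = 6 (Function('d')(P, J) = Add(-3, 9) = 6)
V = 4 (V = Pow(Add(3, Mul(-1, 5)), 2) = Pow(Add(3, -5), 2) = Pow(-2, 2) = 4)
A = 11 (A = Add(7, 4) = 11)
Pow(Add(A, Add(Function('d')(Y, 3), V)), 2) = Pow(Add(11, Add(6, 4)), 2) = Pow(Add(11, 10), 2) = Pow(21, 2) = 441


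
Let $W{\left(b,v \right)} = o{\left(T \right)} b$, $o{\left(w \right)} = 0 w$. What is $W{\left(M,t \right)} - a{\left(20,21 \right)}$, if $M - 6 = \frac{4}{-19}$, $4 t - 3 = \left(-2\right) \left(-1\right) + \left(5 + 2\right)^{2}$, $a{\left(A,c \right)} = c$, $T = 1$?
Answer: $-21$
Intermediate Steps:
$o{\left(w \right)} = 0$
$t = \frac{27}{2}$ ($t = \frac{3}{4} + \frac{\left(-2\right) \left(-1\right) + \left(5 + 2\right)^{2}}{4} = \frac{3}{4} + \frac{2 + 7^{2}}{4} = \frac{3}{4} + \frac{2 + 49}{4} = \frac{3}{4} + \frac{1}{4} \cdot 51 = \frac{3}{4} + \frac{51}{4} = \frac{27}{2} \approx 13.5$)
$M = \frac{110}{19}$ ($M = 6 + \frac{4}{-19} = 6 + 4 \left(- \frac{1}{19}\right) = 6 - \frac{4}{19} = \frac{110}{19} \approx 5.7895$)
$W{\left(b,v \right)} = 0$ ($W{\left(b,v \right)} = 0 b = 0$)
$W{\left(M,t \right)} - a{\left(20,21 \right)} = 0 - 21 = -21$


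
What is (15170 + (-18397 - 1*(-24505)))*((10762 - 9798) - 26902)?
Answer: -551908764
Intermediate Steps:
(15170 + (-18397 - 1*(-24505)))*((10762 - 9798) - 26902) = (15170 + (-18397 + 24505))*(964 - 26902) = (15170 + 6108)*(-25938) = 21278*(-25938) = -551908764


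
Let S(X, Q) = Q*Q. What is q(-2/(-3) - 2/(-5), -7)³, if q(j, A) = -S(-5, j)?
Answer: -16777216/11390625 ≈ -1.4729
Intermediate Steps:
S(X, Q) = Q²
q(j, A) = -j²
q(-2/(-3) - 2/(-5), -7)³ = (-(-2/(-3) - 2/(-5))²)³ = (-(-2*(-⅓) - 2*(-⅕))²)³ = (-(⅔ + ⅖)²)³ = (-(16/15)²)³ = (-1*256/225)³ = (-256/225)³ = -16777216/11390625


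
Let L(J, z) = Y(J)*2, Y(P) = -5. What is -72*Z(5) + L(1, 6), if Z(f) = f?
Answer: -370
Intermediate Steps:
L(J, z) = -10 (L(J, z) = -5*2 = -10)
-72*Z(5) + L(1, 6) = -72*5 - 10 = -360 - 10 = -370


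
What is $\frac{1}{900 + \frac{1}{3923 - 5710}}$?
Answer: $\frac{1787}{1608299} \approx 0.0011111$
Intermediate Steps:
$\frac{1}{900 + \frac{1}{3923 - 5710}} = \frac{1}{900 + \frac{1}{-1787}} = \frac{1}{900 - \frac{1}{1787}} = \frac{1}{\frac{1608299}{1787}} = \frac{1787}{1608299}$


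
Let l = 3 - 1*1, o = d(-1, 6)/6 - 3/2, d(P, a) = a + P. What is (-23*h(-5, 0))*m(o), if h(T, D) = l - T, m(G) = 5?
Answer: -805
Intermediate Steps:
d(P, a) = P + a
o = -⅔ (o = (-1 + 6)/6 - 3/2 = 5*(⅙) - 3*½ = ⅚ - 3/2 = -⅔ ≈ -0.66667)
l = 2 (l = 3 - 1 = 2)
h(T, D) = 2 - T
(-23*h(-5, 0))*m(o) = -23*(2 - 1*(-5))*5 = -23*(2 + 5)*5 = -23*7*5 = -161*5 = -805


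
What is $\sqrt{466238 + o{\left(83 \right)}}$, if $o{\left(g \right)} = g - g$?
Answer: $\sqrt{466238} \approx 682.82$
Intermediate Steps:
$o{\left(g \right)} = 0$
$\sqrt{466238 + o{\left(83 \right)}} = \sqrt{466238 + 0} = \sqrt{466238}$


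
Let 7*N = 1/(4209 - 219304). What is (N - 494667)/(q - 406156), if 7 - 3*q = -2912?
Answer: 744802788556/610069861695 ≈ 1.2208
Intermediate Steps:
N = -1/1505665 (N = 1/(7*(4209 - 219304)) = (⅐)/(-215095) = (⅐)*(-1/215095) = -1/1505665 ≈ -6.6416e-7)
q = 973 (q = 7/3 - ⅓*(-2912) = 7/3 + 2912/3 = 973)
(N - 494667)/(q - 406156) = (-1/1505665 - 494667)/(973 - 406156) = -744802788556/1505665/(-405183) = -744802788556/1505665*(-1/405183) = 744802788556/610069861695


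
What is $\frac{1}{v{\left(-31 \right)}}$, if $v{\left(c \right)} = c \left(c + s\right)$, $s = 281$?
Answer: $- \frac{1}{7750} \approx -0.00012903$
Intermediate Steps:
$v{\left(c \right)} = c \left(281 + c\right)$ ($v{\left(c \right)} = c \left(c + 281\right) = c \left(281 + c\right)$)
$\frac{1}{v{\left(-31 \right)}} = \frac{1}{\left(-31\right) \left(281 - 31\right)} = \frac{1}{\left(-31\right) 250} = \frac{1}{-7750} = - \frac{1}{7750}$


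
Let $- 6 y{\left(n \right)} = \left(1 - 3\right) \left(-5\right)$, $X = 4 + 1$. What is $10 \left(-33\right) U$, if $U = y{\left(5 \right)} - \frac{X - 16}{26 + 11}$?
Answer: $\frac{16720}{37} \approx 451.89$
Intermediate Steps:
$X = 5$
$y{\left(n \right)} = - \frac{5}{3}$ ($y{\left(n \right)} = - \frac{\left(1 - 3\right) \left(-5\right)}{6} = - \frac{\left(-2\right) \left(-5\right)}{6} = \left(- \frac{1}{6}\right) 10 = - \frac{5}{3}$)
$U = - \frac{152}{111}$ ($U = - \frac{5}{3} - \frac{5 - 16}{26 + 11} = - \frac{5}{3} - - \frac{11}{37} = - \frac{5}{3} + \frac{11}{37} = - \frac{152}{111} \approx -1.3694$)
$10 \left(-33\right) U = 10 \left(-33\right) \left(- \frac{152}{111}\right) = \left(-330\right) \left(- \frac{152}{111}\right) = \frac{16720}{37}$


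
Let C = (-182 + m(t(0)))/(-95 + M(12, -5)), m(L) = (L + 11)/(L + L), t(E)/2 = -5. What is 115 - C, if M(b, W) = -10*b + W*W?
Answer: 433359/3800 ≈ 114.04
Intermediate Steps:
M(b, W) = W² - 10*b (M(b, W) = -10*b + W² = W² - 10*b)
t(E) = -10 (t(E) = 2*(-5) = -10)
m(L) = (11 + L)/(2*L) (m(L) = (11 + L)/((2*L)) = (11 + L)*(1/(2*L)) = (11 + L)/(2*L))
C = 3641/3800 (C = (-182 + (½)*(11 - 10)/(-10))/(-95 + ((-5)² - 10*12)) = (-182 + (½)*(-⅒)*1)/(-95 + (25 - 120)) = (-182 - 1/20)/(-95 - 95) = -3641/20/(-190) = -3641/20*(-1/190) = 3641/3800 ≈ 0.95816)
115 - C = 115 - 1*3641/3800 = 115 - 3641/3800 = 433359/3800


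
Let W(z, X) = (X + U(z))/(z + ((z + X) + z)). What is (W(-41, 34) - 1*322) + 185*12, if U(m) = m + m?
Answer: 168970/89 ≈ 1898.5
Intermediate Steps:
U(m) = 2*m
W(z, X) = (X + 2*z)/(X + 3*z) (W(z, X) = (X + 2*z)/(z + ((z + X) + z)) = (X + 2*z)/(z + ((X + z) + z)) = (X + 2*z)/(z + (X + 2*z)) = (X + 2*z)/(X + 3*z))
(W(-41, 34) - 1*322) + 185*12 = ((34 + 2*(-41))/(34 + 3*(-41)) - 1*322) + 185*12 = ((34 - 82)/(34 - 123) - 322) + 2220 = (-48/(-89) - 322) + 2220 = (-1/89*(-48) - 322) + 2220 = (48/89 - 322) + 2220 = -28610/89 + 2220 = 168970/89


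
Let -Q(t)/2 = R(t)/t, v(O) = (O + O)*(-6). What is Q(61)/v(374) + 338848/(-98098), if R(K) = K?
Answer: -34558037/10005996 ≈ -3.4537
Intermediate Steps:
v(O) = -12*O (v(O) = (2*O)*(-6) = -12*O)
Q(t) = -2 (Q(t) = -2*t/t = -2*1 = -2)
Q(61)/v(374) + 338848/(-98098) = -2/((-12*374)) + 338848/(-98098) = -2/(-4488) + 338848*(-1/98098) = -2*(-1/4488) - 169424/49049 = 1/2244 - 169424/49049 = -34558037/10005996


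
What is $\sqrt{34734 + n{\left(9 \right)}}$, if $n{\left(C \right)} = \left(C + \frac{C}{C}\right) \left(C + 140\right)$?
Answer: $8 \sqrt{566} \approx 190.33$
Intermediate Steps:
$n{\left(C \right)} = \left(1 + C\right) \left(140 + C\right)$ ($n{\left(C \right)} = \left(C + 1\right) \left(140 + C\right) = \left(1 + C\right) \left(140 + C\right)$)
$\sqrt{34734 + n{\left(9 \right)}} = \sqrt{34734 + \left(140 + 9^{2} + 141 \cdot 9\right)} = \sqrt{34734 + \left(140 + 81 + 1269\right)} = \sqrt{34734 + 1490} = \sqrt{36224} = 8 \sqrt{566}$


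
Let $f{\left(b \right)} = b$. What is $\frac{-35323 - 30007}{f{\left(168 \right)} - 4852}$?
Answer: $\frac{32665}{2342} \approx 13.947$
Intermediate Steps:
$\frac{-35323 - 30007}{f{\left(168 \right)} - 4852} = \frac{-35323 - 30007}{168 - 4852} = - \frac{65330}{-4684} = \left(-65330\right) \left(- \frac{1}{4684}\right) = \frac{32665}{2342}$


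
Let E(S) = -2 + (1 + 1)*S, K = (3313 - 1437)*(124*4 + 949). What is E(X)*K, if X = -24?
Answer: -135541000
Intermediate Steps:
K = 2710820 (K = 1876*(496 + 949) = 1876*1445 = 2710820)
E(S) = -2 + 2*S
E(X)*K = (-2 + 2*(-24))*2710820 = (-2 - 48)*2710820 = -50*2710820 = -135541000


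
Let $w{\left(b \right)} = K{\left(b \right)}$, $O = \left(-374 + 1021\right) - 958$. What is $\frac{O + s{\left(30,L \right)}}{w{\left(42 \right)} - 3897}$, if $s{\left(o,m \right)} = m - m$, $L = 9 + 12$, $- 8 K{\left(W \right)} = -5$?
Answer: $\frac{2488}{31171} \approx 0.079818$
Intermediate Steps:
$O = -311$ ($O = 647 - 958 = -311$)
$K{\left(W \right)} = \frac{5}{8}$ ($K{\left(W \right)} = \left(- \frac{1}{8}\right) \left(-5\right) = \frac{5}{8}$)
$L = 21$
$s{\left(o,m \right)} = 0$
$w{\left(b \right)} = \frac{5}{8}$
$\frac{O + s{\left(30,L \right)}}{w{\left(42 \right)} - 3897} = \frac{-311 + 0}{\frac{5}{8} - 3897} = - \frac{311}{- \frac{31171}{8}} = \left(-311\right) \left(- \frac{8}{31171}\right) = \frac{2488}{31171}$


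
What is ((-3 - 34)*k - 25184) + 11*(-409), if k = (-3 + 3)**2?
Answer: -29683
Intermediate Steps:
k = 0 (k = 0**2 = 0)
((-3 - 34)*k - 25184) + 11*(-409) = ((-3 - 34)*0 - 25184) + 11*(-409) = (-37*0 - 25184) - 4499 = (0 - 25184) - 4499 = -25184 - 4499 = -29683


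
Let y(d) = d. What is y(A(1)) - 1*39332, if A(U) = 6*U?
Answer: -39326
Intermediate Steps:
y(A(1)) - 1*39332 = 6*1 - 1*39332 = 6 - 39332 = -39326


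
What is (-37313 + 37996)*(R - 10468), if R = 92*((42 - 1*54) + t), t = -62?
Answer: -11799508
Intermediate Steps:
R = -6808 (R = 92*((42 - 1*54) - 62) = 92*((42 - 54) - 62) = 92*(-12 - 62) = 92*(-74) = -6808)
(-37313 + 37996)*(R - 10468) = (-37313 + 37996)*(-6808 - 10468) = 683*(-17276) = -11799508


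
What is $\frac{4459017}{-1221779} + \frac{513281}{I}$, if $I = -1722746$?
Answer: $- \frac{488757038093}{123812640302} \approx -3.9476$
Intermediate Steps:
$\frac{4459017}{-1221779} + \frac{513281}{I} = \frac{4459017}{-1221779} + \frac{513281}{-1722746} = 4459017 \left(- \frac{1}{1221779}\right) + 513281 \left(- \frac{1}{1722746}\right) = - \frac{4459017}{1221779} - \frac{30193}{101338} = - \frac{488757038093}{123812640302}$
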